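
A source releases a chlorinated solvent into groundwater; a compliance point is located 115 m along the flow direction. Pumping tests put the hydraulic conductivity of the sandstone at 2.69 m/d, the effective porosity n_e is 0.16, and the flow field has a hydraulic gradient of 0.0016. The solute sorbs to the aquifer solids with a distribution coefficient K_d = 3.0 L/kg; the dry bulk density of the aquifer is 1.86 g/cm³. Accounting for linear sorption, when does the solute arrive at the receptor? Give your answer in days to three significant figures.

153000 days

Darcy flux q = K·i = 2.69 × 0.0016 = 0.004304 m/d
Average linear velocity = 0.004304 / 0.16 = 0.02690 m/d
Retardation R = 1 + ρ_b·K_d/n = 1 + 1.86×3.0/0.16 = 35.88
Contaminant velocity v_c = v/R = 0.02690/35.88 = 7.498e-4 m/d
t = L/v_c = 115/7.498e-4 = 153400 d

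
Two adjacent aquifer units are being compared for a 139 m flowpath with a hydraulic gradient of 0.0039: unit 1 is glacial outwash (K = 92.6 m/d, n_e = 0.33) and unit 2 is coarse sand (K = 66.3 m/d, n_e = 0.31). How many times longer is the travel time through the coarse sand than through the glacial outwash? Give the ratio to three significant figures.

1.31

Unit 1 (glacial outwash): v = 92.6×0.0039/0.33 = 1.094 m/d, t = 139/1.094 = 127.0 d
Unit 2 (coarse sand): v = 66.3×0.0039/0.31 = 0.8341 m/d, t = 139/0.8341 = 166.6 d
t(coarse sand) / t(glacial outwash) = 166.6/127.0 = 1.31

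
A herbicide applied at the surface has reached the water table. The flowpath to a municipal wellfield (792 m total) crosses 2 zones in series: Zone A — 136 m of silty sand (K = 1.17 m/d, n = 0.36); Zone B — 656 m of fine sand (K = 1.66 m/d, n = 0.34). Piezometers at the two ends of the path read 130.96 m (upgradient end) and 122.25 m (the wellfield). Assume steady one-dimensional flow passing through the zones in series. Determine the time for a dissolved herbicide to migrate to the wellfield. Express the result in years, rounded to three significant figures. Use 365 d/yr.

Total head drop ΔH = 130.96 − 122.25 = 8.71 m
Steady 1-D flow in series ⇒ the Darcy flux q is identical in every zone and the zone head losses add (resistances L/K in series).
Σ(L/K) = 136/1.17 + 656/1.66 = 116.2 + 395.2 = 511.4 d
q = ΔH / Σ(L/K) = 8.71 / 511.4 = 0.01703 m/d (same in every zone)
Zone A: v = q/n = 0.01703/0.36 = 0.04731 m/d → t_A = 136/0.04731 = 2875 d
Zone B: v = q/n = 0.01703/0.34 = 0.05009 m/d → t_B = 656/0.05009 = 13100 d
Total t = 2875 + 13100 = 15970 d
   = 15970 / 365 = 43.8 yr

43.8 years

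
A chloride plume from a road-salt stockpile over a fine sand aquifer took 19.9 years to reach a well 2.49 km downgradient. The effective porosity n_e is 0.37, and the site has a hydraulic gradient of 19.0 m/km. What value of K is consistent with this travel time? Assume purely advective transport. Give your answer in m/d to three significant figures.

t = 19.9 years = 7263 d
L = 2.49 km = 2490 m
v = L / t = 2490 / 7263 = 0.3428 m/d
K = v · n / i = 0.3428 × 0.37 / 0.019 = 6.68 m/d

6.68 m/d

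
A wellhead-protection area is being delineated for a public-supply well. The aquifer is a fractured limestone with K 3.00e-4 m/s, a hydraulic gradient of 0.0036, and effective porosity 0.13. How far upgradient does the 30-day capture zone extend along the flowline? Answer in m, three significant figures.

21.5 m

K = 3.00e-4 m/s × 86400 s/d = 25.92 m/d
Specific discharge q = 25.92 × 0.0036 = 0.09331 m/d
v_s = q/n_e = 0.09331/0.13 = 0.7178 m/d
L = v × T = 0.7178 × 30 = 21.53 m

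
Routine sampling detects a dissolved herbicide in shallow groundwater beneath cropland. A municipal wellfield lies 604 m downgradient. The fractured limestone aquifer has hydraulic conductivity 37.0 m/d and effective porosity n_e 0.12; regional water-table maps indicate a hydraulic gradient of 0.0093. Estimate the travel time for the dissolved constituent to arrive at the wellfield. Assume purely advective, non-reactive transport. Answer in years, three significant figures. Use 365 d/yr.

q = Ki = 37.0 × 0.0093 = 0.3441 m/d
v_s = q/n_e = 0.3441/0.12 = 2.867 m/d
t = L / v = 604 / 2.867 = 210.6 d
   = 210.6 / 365 = 0.577 yr

0.577 years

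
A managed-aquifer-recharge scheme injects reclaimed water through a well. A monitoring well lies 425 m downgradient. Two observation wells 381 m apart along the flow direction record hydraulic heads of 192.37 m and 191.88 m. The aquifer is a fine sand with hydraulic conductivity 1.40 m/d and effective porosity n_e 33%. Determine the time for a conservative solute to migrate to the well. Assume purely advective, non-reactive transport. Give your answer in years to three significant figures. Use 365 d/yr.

Hydraulic gradient i = (192.37 − 191.88) / 381 = 0.49 / 381 = 0.001286
Darcy flux q = K·i = 1.40 × 0.001286 = 0.001801 m/d
Seepage velocity v = q / n = 0.001801 / 0.33 = 0.005456 m/d
t = L / v = 425 / 0.005456 = 77890 d
   = 77890 / 365 = 213 yr

213 years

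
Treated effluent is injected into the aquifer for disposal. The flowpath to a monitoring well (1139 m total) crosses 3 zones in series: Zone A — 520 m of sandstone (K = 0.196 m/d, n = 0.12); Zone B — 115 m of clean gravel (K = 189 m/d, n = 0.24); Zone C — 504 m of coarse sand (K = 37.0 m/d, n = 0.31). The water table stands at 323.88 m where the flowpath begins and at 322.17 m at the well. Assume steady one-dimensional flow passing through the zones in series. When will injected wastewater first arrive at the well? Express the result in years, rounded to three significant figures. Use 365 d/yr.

1050 years

Total head drop ΔH = 323.88 − 322.17 = 1.71 m
Steady 1-D flow in series ⇒ the Darcy flux q is identical in every zone and the zone head losses add (resistances L/K in series).
Σ(L/K) = 520/0.196 + 115/189 + 504/37.0 = 2653 + 0.6085 + 13.62 = 2667 d
q = ΔH / Σ(L/K) = 1.71 / 2667 = 6.411e-4 m/d (same in every zone)
Zone A: v = q/n = 6.411e-4/0.12 = 0.005342 m/d → t_A = 520/0.005342 = 97330 d
Zone B: v = q/n = 6.411e-4/0.24 = 0.002671 m/d → t_B = 115/0.002671 = 43050 d
Zone C: v = q/n = 6.411e-4/0.31 = 0.002068 m/d → t_C = 504/0.002068 = 243700 d
Total t = 97330 + 43050 + 243700 = 384100 d
   = 384100 / 365 = 1050 yr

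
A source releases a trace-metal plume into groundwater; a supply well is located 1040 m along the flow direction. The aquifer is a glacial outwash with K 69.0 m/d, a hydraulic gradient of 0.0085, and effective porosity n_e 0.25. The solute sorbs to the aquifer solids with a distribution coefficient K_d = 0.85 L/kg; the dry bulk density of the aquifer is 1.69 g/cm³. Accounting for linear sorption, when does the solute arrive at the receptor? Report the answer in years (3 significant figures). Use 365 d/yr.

8.19 years

q = Ki = 69.0 × 0.0085 = 0.5865 m/d
Average linear velocity = 0.5865 / 0.25 = 2.346 m/d
Retardation R = 1 + ρ_b·K_d/n = 1 + 1.69×0.85/0.25 = 6.746
Contaminant velocity v_c = v/R = 2.346/6.746 = 0.3478 m/d
t = L/v_c = 1040/0.3478 = 2991 d
   = 2991/365 = 8.19 yr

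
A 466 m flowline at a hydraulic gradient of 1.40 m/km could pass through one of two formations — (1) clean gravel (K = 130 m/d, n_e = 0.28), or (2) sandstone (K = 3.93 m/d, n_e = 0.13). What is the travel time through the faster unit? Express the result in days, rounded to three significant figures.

Unit 1 (clean gravel): v = 130×0.0014/0.28 = 0.6500 m/d, t = 466/0.6500 = 716.9 d
Unit 2 (sandstone): v = 3.93×0.0014/0.13 = 0.04232 m/d, t = 466/0.04232 = 11010 d
Faster unit: t = 717 d

717 days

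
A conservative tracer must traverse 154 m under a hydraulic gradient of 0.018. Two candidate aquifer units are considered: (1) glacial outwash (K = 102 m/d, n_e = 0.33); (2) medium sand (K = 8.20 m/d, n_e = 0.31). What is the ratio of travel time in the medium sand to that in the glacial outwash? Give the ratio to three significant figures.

11.7

Unit 1 (glacial outwash): v = 102×0.018/0.33 = 5.564 m/d, t = 154/5.564 = 27.68 d
Unit 2 (medium sand): v = 8.20×0.018/0.31 = 0.4761 m/d, t = 154/0.4761 = 323.4 d
t(medium sand) / t(glacial outwash) = 323.4/27.68 = 11.7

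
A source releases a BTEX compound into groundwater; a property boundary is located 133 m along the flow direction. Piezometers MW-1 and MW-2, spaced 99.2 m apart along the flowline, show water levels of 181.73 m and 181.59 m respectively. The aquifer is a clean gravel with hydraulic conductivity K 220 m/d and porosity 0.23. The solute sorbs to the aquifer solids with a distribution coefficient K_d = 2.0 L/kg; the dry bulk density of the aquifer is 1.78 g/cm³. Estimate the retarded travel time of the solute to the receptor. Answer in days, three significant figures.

1620 days

Hydraulic gradient i = (181.73 − 181.59) / 99.2 = 0.14 / 99.2 = 0.001411
q = Ki = 220 × 0.001411 = 0.3105 m/d
v_s = q/n_e = 0.3105/0.23 = 1.350 m/d
Retardation R = 1 + ρ_b·K_d/n = 1 + 1.78×2.0/0.23 = 16.48
Contaminant velocity v_c = v/R = 1.350/16.48 = 0.08192 m/d
t = L/v_c = 133/0.08192 = 1623 d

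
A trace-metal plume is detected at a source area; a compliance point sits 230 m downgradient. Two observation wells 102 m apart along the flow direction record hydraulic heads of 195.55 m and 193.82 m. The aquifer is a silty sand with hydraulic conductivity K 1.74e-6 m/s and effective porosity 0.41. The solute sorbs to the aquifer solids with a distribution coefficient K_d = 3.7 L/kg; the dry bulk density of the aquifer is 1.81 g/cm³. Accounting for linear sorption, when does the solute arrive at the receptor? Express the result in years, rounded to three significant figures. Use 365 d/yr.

Hydraulic gradient i = (195.55 − 193.82) / 102 = 1.73 / 102 = 0.01696
K = 1.74e-6 m/s × 86400 s/d = 0.1503 m/d
Specific discharge q = 0.1503 × 0.01696 = 0.002550 m/d
Average linear velocity = 0.002550 / 0.41 = 0.006219 m/d
Retardation R = 1 + ρ_b·K_d/n = 1 + 1.81×3.7/0.41 = 17.33
Contaminant velocity v_c = v/R = 0.006219/17.33 = 3.588e-4 m/d
t = L/v_c = 230/3.588e-4 = 641100 d
   = 641100/365 = 1760 yr

1760 years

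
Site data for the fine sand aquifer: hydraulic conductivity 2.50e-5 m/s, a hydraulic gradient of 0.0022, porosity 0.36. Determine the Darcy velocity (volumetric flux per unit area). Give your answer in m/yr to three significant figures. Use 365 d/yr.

1.73 m/yr

K = 2.50e-5 m/s × 86400 s/d = 2.160 m/d
q = Ki = 2.160 × 0.0022 = 0.004752 m/d
   = 0.004752 × 365 = 1.73 m/yr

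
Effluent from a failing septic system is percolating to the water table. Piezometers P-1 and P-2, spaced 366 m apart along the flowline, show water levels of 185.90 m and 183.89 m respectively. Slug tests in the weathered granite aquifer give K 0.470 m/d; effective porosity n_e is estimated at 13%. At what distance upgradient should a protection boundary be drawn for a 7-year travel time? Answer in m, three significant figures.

50.7 m

Hydraulic gradient i = (185.90 − 183.89) / 366 = 2.01 / 366 = 0.005492
q = Ki = 0.470 × 0.005492 = 0.002581 m/d
Average linear velocity = 0.002581 / 0.13 = 0.01985 m/d
T = 7 yr × 365 = 2555 d
L = v × T = 0.01985 × 2555 = 50.73 m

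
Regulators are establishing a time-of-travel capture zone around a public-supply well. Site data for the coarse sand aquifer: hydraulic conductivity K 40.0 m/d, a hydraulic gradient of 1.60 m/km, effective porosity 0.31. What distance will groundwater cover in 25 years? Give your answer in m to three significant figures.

q = Ki = 40.0 × 0.0016 = 0.06400 m/d
Seepage velocity v = q / n = 0.06400 / 0.31 = 0.2065 m/d
T = 25 yr × 365 = 9125 d
L = v × T = 0.2065 × 9125 = 1884 m

1880 m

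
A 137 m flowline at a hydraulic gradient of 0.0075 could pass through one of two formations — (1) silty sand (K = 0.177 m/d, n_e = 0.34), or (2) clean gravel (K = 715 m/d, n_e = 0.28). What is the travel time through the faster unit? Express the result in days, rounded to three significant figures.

Unit 1 (silty sand): v = 0.177×0.0075/0.34 = 0.003904 m/d, t = 137/0.003904 = 35090 d
Unit 2 (clean gravel): v = 715×0.0075/0.28 = 19.15 m/d, t = 137/19.15 = 7.153 d
Faster unit: t = 7.15 d

7.15 days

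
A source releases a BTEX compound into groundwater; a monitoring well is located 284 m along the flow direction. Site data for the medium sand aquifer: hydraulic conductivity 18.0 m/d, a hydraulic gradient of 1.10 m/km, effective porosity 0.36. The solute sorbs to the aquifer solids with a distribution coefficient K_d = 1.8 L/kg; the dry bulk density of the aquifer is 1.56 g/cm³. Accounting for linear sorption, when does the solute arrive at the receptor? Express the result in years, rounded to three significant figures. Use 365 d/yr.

124 years

Darcy flux q = K·i = 18.0 × 0.0011 = 0.01980 m/d
v_s = q/n_e = 0.01980/0.36 = 0.05500 m/d
Retardation R = 1 + ρ_b·K_d/n = 1 + 1.56×1.8/0.36 = 8.800
Contaminant velocity v_c = v/R = 0.05500/8.800 = 0.006250 m/d
t = L/v_c = 284/0.006250 = 45440 d
   = 45440/365 = 124 yr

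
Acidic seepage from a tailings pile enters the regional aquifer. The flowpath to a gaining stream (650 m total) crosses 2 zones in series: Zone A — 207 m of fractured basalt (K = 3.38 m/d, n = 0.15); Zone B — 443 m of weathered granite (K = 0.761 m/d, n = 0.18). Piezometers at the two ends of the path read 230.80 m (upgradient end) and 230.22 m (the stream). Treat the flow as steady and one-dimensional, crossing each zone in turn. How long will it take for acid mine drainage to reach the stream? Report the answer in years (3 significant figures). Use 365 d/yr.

337 years

Total head drop ΔH = 230.80 − 230.22 = 0.58 m
Continuity: the same q passes through each zone, so ΔH = q·Σ(L_j/K_j) — the zones act as resistances in series.
Σ(L/K) = 207/3.38 + 443/0.761 = 61.24 + 582.1 = 643.4 d
q = ΔH / Σ(L/K) = 0.58 / 643.4 = 9.015e-4 m/d (same in every zone)
Zone A: v = q/n = 9.015e-4/0.15 = 0.006010 m/d → t_A = 207/0.006010 = 34440 d
Zone B: v = q/n = 9.015e-4/0.18 = 0.005008 m/d → t_B = 443/0.005008 = 88450 d
Total t = 34440 + 88450 = 122900 d
   = 122900 / 365 = 337 yr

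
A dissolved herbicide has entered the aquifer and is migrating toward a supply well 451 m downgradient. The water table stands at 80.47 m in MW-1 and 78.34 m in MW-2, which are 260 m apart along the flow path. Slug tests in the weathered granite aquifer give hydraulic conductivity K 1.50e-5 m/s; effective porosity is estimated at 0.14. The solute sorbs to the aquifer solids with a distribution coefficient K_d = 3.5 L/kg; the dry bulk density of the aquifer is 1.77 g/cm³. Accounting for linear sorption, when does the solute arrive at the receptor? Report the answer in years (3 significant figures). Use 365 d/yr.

Hydraulic gradient i = (80.47 − 78.34) / 260 = 2.13 / 260 = 0.008192
K = 1.50e-5 m/s × 86400 s/d = 1.296 m/d
q = Ki = 1.296 × 0.008192 = 0.01062 m/d
v_s = q/n_e = 0.01062/0.14 = 0.07584 m/d
Retardation R = 1 + ρ_b·K_d/n = 1 + 1.77×3.5/0.14 = 45.25
Contaminant velocity v_c = v/R = 0.07584/45.25 = 0.001676 m/d
t = L/v_c = 451/0.001676 = 269100 d
   = 269100/365 = 737 yr

737 years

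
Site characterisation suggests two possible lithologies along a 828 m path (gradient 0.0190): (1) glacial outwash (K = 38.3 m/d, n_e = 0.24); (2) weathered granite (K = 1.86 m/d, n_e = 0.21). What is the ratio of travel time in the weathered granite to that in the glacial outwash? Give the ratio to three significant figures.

18.0

Unit 1 (glacial outwash): v = 38.3×0.019/0.24 = 3.032 m/d, t = 828/3.032 = 273.1 d
Unit 2 (weathered granite): v = 1.86×0.019/0.21 = 0.1683 m/d, t = 828/0.1683 = 4920 d
t(weathered granite) / t(glacial outwash) = 4920/273.1 = 18.0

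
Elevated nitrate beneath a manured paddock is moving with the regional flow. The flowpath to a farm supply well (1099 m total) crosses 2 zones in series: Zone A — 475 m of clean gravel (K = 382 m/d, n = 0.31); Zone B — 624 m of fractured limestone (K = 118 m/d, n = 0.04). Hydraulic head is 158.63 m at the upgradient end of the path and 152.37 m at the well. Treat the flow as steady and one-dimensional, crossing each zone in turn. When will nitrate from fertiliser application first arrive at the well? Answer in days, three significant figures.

180 days

Total head drop ΔH = 158.63 − 152.37 = 6.26 m
Steady 1-D flow in series ⇒ the Darcy flux q is identical in every zone and the zone head losses add (resistances L/K in series).
Σ(L/K) = 475/382 + 624/118 = 1.243 + 5.288 = 6.532 d
q = ΔH / Σ(L/K) = 6.26 / 6.532 = 0.9584 m/d (same in every zone)
Zone A: v = q/n = 0.9584/0.31 = 3.092 m/d → t_A = 475/3.092 = 153.6 d
Zone B: v = q/n = 0.9584/0.04 = 23.96 m/d → t_B = 624/23.96 = 26.04 d
Total t = 153.6 + 26.04 = 179.7 d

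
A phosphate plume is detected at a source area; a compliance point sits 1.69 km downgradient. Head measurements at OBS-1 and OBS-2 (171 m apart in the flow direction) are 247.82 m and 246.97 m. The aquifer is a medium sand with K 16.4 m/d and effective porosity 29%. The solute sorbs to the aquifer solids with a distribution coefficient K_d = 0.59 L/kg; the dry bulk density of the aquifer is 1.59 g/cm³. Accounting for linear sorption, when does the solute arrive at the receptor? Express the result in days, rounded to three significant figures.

25500 days

Hydraulic gradient i = (247.82 − 246.97) / 171 = 0.85 / 171 = 0.004971
Darcy flux q = K·i = 16.4 × 0.004971 = 0.08152 m/d
v = Ki/n = 16.4·0.004971/0.29 = 0.2811 m/d
Retardation R = 1 + ρ_b·K_d/n = 1 + 1.59×0.59/0.29 = 4.235
Contaminant velocity v_c = v/R = 0.2811/4.235 = 0.06638 m/d
L = 1.69 km = 1690 m
t = L/v_c = 1690/0.06638 = 25460 d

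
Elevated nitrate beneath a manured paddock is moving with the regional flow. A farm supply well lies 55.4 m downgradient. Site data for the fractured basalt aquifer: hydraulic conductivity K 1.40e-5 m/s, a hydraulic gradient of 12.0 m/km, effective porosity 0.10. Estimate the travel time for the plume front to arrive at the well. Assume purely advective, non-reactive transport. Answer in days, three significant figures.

K = 1.40e-5 m/s × 86400 s/d = 1.210 m/d
Specific discharge q = 1.210 × 0.012 = 0.01452 m/d
Seepage velocity v = q / n = 0.01452 / 0.10 = 0.1452 m/d
t = L / v = 55.4 / 0.1452 = 381.7 d

382 days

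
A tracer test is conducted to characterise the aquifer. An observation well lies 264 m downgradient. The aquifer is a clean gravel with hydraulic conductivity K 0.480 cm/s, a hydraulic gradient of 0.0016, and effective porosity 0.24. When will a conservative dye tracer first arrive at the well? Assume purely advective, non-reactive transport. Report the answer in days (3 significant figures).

95.5 days

K = 0.480 cm/s × 864 = 414.7 m/d
Darcy flux q = K·i = 414.7 × 0.0016 = 0.6636 m/d
v = Ki/n = 414.7·0.0016/0.24 = 2.765 m/d
t = L / v = 264 / 2.765 = 95.49 d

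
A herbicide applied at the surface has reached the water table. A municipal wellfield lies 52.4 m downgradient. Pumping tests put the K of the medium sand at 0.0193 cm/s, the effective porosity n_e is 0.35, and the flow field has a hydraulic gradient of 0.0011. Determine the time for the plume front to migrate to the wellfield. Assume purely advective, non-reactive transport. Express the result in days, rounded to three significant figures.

K = 0.0193 cm/s × 864 = 16.68 m/d
Darcy flux q = K·i = 16.68 × 0.0011 = 0.01834 m/d
v_s = q/n_e = 0.01834/0.35 = 0.05241 m/d
t = L / v = 52.4 / 0.05241 = 999.9 d

1000 days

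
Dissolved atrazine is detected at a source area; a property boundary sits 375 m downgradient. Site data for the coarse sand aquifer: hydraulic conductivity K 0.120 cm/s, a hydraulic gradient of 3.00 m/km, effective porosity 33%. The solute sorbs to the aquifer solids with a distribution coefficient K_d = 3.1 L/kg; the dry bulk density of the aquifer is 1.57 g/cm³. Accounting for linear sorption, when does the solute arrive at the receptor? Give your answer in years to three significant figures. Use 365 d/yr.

K = 0.120 cm/s × 864 = 103.7 m/d
Specific discharge q = 103.7 × 0.0030 = 0.3110 m/d
v = Ki/n = 103.7·0.0030/0.33 = 0.9425 m/d
Retardation R = 1 + ρ_b·K_d/n = 1 + 1.57×3.1/0.33 = 15.75
Contaminant velocity v_c = v/R = 0.9425/15.75 = 0.05985 m/d
t = L/v_c = 375/0.05985 = 6266 d
   = 6266/365 = 17.2 yr

17.2 years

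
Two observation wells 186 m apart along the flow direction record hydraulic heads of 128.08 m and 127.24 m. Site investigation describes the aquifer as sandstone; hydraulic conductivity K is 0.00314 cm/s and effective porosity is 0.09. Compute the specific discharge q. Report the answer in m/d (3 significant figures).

0.0123 m/d

Hydraulic gradient i = (128.08 − 127.24) / 186 = 0.84 / 186 = 0.004516
K = 0.00314 cm/s × 864 = 2.713 m/d
Darcy flux q = K·i = 2.713 × 0.004516 = 0.01225 m/d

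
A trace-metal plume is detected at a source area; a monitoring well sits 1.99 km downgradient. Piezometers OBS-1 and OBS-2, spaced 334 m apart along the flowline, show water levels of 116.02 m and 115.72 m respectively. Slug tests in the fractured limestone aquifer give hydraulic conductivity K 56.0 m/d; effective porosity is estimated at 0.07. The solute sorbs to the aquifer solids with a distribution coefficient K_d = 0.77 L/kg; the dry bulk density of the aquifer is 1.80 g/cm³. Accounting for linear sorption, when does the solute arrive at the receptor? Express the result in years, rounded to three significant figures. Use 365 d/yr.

158 years

Hydraulic gradient i = (116.02 − 115.72) / 334 = 0.30 / 334 = 8.982e-4
Specific discharge q = 56.0 × 8.982e-4 = 0.05030 m/d
Average linear velocity = 0.05030 / 0.07 = 0.7186 m/d
Retardation R = 1 + ρ_b·K_d/n = 1 + 1.80×0.77/0.07 = 20.80
Contaminant velocity v_c = v/R = 0.7186/20.80 = 0.03455 m/d
L = 1.99 km = 1990 m
t = L/v_c = 1990/0.03455 = 57600 d
   = 57600/365 = 158 yr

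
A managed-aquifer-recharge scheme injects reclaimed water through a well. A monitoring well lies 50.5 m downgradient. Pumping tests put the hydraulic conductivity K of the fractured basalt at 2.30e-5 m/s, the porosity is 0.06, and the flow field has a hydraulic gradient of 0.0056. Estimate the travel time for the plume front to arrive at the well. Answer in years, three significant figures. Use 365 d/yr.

0.746 years

K = 2.30e-5 m/s × 86400 s/d = 1.987 m/d
q = Ki = 1.987 × 0.0056 = 0.01113 m/d
Average linear velocity = 0.01113 / 0.06 = 0.1855 m/d
t = L / v = 50.5 / 0.1855 = 272.3 d
   = 272.3 / 365 = 0.746 yr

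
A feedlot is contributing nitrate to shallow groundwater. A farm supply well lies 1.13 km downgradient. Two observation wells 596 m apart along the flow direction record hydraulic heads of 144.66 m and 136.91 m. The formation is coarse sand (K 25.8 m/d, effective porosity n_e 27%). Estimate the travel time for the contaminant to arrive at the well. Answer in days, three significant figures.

909 days

Hydraulic gradient i = (144.66 − 136.91) / 596 = 7.75 / 596 = 0.01300
Darcy flux q = K·i = 25.8 × 0.01300 = 0.3355 m/d
v_s = q/n_e = 0.3355/0.27 = 1.243 m/d
L = 1.13 km = 1130 m
t = L / v = 1130 / 1.243 = 909.4 d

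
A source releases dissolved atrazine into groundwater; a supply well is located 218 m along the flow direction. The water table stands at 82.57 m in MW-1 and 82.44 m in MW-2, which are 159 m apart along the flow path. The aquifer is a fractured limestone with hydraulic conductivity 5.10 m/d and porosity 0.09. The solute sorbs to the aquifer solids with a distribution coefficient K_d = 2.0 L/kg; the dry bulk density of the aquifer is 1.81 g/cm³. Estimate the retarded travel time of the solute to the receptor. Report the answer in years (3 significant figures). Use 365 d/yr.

Hydraulic gradient i = (82.57 − 82.44) / 159 = 0.13 / 159 = 8.176e-4
Darcy flux q = K·i = 5.10 × 8.176e-4 = 0.004170 m/d
v = Ki/n = 5.10·8.176e-4/0.09 = 0.04633 m/d
Retardation R = 1 + ρ_b·K_d/n = 1 + 1.81×2.0/0.09 = 41.22
Contaminant velocity v_c = v/R = 0.04633/41.22 = 0.001124 m/d
t = L/v_c = 218/0.001124 = 194000 d
   = 194000/365 = 531 yr

531 years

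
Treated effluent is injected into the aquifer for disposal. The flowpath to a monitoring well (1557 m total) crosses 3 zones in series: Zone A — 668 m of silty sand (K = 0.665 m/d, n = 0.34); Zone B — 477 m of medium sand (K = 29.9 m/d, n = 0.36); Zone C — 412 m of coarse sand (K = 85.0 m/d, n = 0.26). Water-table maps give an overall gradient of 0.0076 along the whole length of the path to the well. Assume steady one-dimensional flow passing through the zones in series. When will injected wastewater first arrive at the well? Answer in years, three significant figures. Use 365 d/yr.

120 years

For zones in series the flux q is common to all zones; the equivalent conductivity is the harmonic (thickness-weighted) mean, K_eq = L_total / Σ(L_j/K_j).
Σ(L/K) = 668/0.665 + 477/29.9 + 412/85.0 = 1005 + 15.95 + 4.847 = 1025 d
K_eq = L_total / Σ(L/K) = 1557 / 1025 = 1.519 m/d
q = K_eq · i = 1.519 × 0.0076 = 0.01154 m/d (same in every zone)
Zone A: v = q/n = 0.01154/0.34 = 0.03394 m/d → t_A = 668/0.03394 = 19680 d
Zone B: v = q/n = 0.01154/0.36 = 0.03206 m/d → t_B = 477/0.03206 = 14880 d
Zone C: v = q/n = 0.01154/0.26 = 0.04439 m/d → t_C = 412/0.04439 = 9282 d
Total t = 19680 + 14880 + 9282 = 43840 d
   = 43840 / 365 = 120 yr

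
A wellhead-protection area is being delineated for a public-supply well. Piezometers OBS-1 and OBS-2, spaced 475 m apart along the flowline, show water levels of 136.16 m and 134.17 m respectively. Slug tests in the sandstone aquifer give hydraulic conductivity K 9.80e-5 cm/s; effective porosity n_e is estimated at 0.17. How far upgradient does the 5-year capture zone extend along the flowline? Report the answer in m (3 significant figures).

Hydraulic gradient i = (136.16 − 134.17) / 475 = 1.99 / 475 = 0.004189
K = 9.80e-5 cm/s × 864 = 0.08467 m/d
Specific discharge q = 0.08467 × 0.004189 = 3.547e-4 m/d
Average linear velocity = 3.547e-4 / 0.17 = 0.002087 m/d
T = 5 yr × 365 = 1825 d
L = v × T = 0.002087 × 1825 = 3.808 m

3.81 m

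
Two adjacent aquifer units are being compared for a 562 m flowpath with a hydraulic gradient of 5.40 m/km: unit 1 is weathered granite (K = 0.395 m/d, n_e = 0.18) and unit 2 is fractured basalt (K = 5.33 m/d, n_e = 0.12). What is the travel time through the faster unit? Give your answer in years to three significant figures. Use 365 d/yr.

Unit 1 (weathered granite): v = 0.395×0.0054/0.18 = 0.01185 m/d, t = 562/0.01185 = 47430 d
Unit 2 (fractured basalt): v = 5.33×0.0054/0.12 = 0.2399 m/d, t = 562/0.2399 = 2343 d
Faster: 2343 d / 365 = 6.42 yr

6.42 years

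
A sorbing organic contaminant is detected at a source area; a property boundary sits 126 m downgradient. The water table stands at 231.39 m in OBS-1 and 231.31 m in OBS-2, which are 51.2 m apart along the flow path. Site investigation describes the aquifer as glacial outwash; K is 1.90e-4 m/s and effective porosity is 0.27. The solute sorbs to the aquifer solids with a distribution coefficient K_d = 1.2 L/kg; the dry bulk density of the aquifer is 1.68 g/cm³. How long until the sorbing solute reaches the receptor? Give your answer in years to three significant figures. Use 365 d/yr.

Hydraulic gradient i = (231.39 − 231.31) / 51.2 = 0.08 / 51.2 = 0.001562
K = 1.90e-4 m/s × 86400 s/d = 16.42 m/d
Darcy flux q = K·i = 16.42 × 0.001562 = 0.02565 m/d
v = Ki/n = 16.42·0.001562/0.27 = 0.09500 m/d
Retardation R = 1 + ρ_b·K_d/n = 1 + 1.68×1.2/0.27 = 8.467
Contaminant velocity v_c = v/R = 0.09500/8.467 = 0.01122 m/d
t = L/v_c = 126/0.01122 = 11230 d
   = 11230/365 = 30.8 yr

30.8 years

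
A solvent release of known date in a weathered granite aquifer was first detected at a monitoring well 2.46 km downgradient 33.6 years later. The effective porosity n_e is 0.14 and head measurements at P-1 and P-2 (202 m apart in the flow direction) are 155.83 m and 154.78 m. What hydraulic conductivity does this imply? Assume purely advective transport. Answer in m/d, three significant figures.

Hydraulic gradient i = (155.83 − 154.78) / 202 = 1.05 / 202 = 0.005198
t = 33.6 years = 12260 d
L = 2.46 km = 2460 m
v = L / t = 2460 / 12260 = 0.2006 m/d
K = v · n / i = 0.2006 × 0.14 / 0.005198 = 5.40 m/d

5.40 m/d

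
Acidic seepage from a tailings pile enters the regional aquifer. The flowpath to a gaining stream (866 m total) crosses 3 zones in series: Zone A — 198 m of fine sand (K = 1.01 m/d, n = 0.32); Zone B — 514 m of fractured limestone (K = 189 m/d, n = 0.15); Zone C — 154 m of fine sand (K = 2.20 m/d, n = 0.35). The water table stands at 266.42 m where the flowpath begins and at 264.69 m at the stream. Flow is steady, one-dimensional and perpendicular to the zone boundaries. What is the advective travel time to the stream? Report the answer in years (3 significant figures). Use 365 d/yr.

82.7 years

Total head drop ΔH = 266.42 − 264.69 = 1.73 m
Continuity: the same q passes through each zone, so ΔH = q·Σ(L_j/K_j) — the zones act as resistances in series.
Σ(L/K) = 198/1.01 + 514/189 + 154/2.20 = 196.0 + 2.720 + 70.00 = 268.8 d
q = ΔH / Σ(L/K) = 1.73 / 268.8 = 0.006437 m/d (same in every zone)
Zone A: v = q/n = 0.006437/0.32 = 0.02012 m/d → t_A = 198/0.02012 = 9843 d
Zone B: v = q/n = 0.006437/0.15 = 0.04291 m/d → t_B = 514/0.04291 = 11980 d
Zone C: v = q/n = 0.006437/0.35 = 0.01839 m/d → t_C = 154/0.01839 = 8373 d
Total t = 9843 + 11980 + 8373 = 30190 d
   = 30190 / 365 = 82.7 yr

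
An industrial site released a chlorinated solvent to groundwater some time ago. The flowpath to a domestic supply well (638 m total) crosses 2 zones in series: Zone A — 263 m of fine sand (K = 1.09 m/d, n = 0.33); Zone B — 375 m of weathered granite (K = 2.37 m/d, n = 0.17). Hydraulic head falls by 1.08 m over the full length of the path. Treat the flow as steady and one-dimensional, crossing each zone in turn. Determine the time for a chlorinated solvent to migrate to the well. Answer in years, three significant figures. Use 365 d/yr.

153 years

Continuity: the same q passes through each zone, so ΔH = q·Σ(L_j/K_j) — the zones act as resistances in series.
Σ(L/K) = 263/1.09 + 375/2.37 = 241.3 + 158.2 = 399.5 d
q = ΔH / Σ(L/K) = 1.08 / 399.5 = 0.002703 m/d (same in every zone)
Zone A: v = q/n = 0.002703/0.33 = 0.008192 m/d → t_A = 263/0.008192 = 32110 d
Zone B: v = q/n = 0.002703/0.17 = 0.01590 m/d → t_B = 375/0.01590 = 23580 d
Total t = 32110 + 23580 = 55690 d
   = 55690 / 365 = 153 yr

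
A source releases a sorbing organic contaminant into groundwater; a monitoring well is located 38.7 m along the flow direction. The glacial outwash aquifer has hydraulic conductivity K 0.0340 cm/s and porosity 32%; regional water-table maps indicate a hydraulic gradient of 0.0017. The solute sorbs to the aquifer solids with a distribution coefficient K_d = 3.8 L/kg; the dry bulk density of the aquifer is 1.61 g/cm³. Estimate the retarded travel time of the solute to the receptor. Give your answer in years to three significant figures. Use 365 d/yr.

K = 0.0340 cm/s × 864 = 29.38 m/d
Specific discharge q = 29.38 × 0.0017 = 0.04994 m/d
Average linear velocity = 0.04994 / 0.32 = 0.1561 m/d
Retardation R = 1 + ρ_b·K_d/n = 1 + 1.61×3.8/0.32 = 20.12
Contaminant velocity v_c = v/R = 0.1561/20.12 = 0.007757 m/d
t = L/v_c = 38.7/0.007757 = 4989 d
   = 4989/365 = 13.7 yr

13.7 years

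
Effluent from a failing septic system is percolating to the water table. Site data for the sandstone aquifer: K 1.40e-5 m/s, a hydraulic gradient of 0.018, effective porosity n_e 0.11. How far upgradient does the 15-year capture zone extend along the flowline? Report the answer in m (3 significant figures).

1080 m

K = 1.40e-5 m/s × 86400 s/d = 1.210 m/d
Specific discharge q = 1.210 × 0.018 = 0.02177 m/d
v_s = q/n_e = 0.02177/0.11 = 0.1979 m/d
T = 15 yr × 365 = 5475 d
L = v × T = 0.1979 × 5475 = 1084 m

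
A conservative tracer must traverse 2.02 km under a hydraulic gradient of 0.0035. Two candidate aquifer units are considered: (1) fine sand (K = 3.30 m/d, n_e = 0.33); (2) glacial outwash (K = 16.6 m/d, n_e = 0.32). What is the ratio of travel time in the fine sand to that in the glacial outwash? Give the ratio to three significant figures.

Unit 1 (fine sand): v = 3.30×0.0035/0.33 = 0.03500 m/d, t = 2020/0.03500 = 57710 d
Unit 2 (glacial outwash): v = 16.6×0.0035/0.32 = 0.1816 m/d, t = 2020/0.1816 = 11130 d
t(fine sand) / t(glacial outwash) = 57710/11130 = 5.19

5.19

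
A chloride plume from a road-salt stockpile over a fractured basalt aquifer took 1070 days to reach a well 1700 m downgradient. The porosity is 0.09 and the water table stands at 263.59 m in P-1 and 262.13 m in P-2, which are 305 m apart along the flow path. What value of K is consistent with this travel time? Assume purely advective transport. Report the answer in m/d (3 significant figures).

29.9 m/d

Hydraulic gradient i = (263.59 − 262.13) / 305 = 1.46 / 305 = 0.004787
v = L / t = 1700 / 1070 = 1.589 m/d
K = v · n / i = 1.589 × 0.09 / 0.004787 = 29.9 m/d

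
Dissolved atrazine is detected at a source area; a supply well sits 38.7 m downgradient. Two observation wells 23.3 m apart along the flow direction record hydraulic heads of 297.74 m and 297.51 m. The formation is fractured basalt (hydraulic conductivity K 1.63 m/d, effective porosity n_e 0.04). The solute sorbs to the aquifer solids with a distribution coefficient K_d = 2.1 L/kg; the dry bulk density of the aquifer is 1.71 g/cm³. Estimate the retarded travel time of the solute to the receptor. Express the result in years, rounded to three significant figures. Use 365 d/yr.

Hydraulic gradient i = (297.74 − 297.51) / 23.3 = 0.23 / 23.3 = 0.009871
Specific discharge q = 1.63 × 0.009871 = 0.01609 m/d
v_s = q/n_e = 0.01609/0.04 = 0.4023 m/d
Retardation R = 1 + ρ_b·K_d/n = 1 + 1.71×2.1/0.04 = 90.78
Contaminant velocity v_c = v/R = 0.4023/90.78 = 0.004431 m/d
t = L/v_c = 38.7/0.004431 = 8733 d
   = 8733/365 = 23.9 yr

23.9 years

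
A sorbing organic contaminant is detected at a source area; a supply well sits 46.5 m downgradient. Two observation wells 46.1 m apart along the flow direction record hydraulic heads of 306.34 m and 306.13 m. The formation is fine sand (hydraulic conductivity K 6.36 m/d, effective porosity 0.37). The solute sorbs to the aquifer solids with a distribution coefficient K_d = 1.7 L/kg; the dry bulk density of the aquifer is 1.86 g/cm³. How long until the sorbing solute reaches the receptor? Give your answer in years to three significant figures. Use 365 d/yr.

Hydraulic gradient i = (306.34 − 306.13) / 46.1 = 0.21 / 46.1 = 0.004555
Specific discharge q = 6.36 × 0.004555 = 0.02897 m/d
Seepage velocity v = q / n = 0.02897 / 0.37 = 0.07830 m/d
Retardation R = 1 + ρ_b·K_d/n = 1 + 1.86×1.7/0.37 = 9.546
Contaminant velocity v_c = v/R = 0.07830/9.546 = 0.008203 m/d
t = L/v_c = 46.5/0.008203 = 5669 d
   = 5669/365 = 15.5 yr

15.5 years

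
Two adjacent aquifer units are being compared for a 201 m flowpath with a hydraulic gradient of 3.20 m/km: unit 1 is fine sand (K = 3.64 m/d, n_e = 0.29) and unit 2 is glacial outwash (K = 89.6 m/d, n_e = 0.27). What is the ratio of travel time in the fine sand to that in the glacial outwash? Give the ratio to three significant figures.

Unit 1 (fine sand): v = 3.64×0.0032/0.29 = 0.04017 m/d, t = 201/0.04017 = 5004 d
Unit 2 (glacial outwash): v = 89.6×0.0032/0.27 = 1.062 m/d, t = 201/1.062 = 189.3 d
t(fine sand) / t(glacial outwash) = 5004/189.3 = 26.4

26.4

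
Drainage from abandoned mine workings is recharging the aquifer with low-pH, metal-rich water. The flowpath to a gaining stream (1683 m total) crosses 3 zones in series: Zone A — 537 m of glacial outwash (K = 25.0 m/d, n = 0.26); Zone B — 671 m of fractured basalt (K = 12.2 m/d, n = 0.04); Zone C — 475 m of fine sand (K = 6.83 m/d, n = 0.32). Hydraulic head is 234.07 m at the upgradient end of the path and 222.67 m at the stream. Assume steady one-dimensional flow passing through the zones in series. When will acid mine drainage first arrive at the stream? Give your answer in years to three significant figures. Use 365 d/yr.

11.2 years

Total head drop ΔH = 234.07 − 222.67 = 11.40 m
Continuity: the same q passes through each zone, so ΔH = q·Σ(L_j/K_j) — the zones act as resistances in series.
Σ(L/K) = 537/25.0 + 671/12.2 + 475/6.83 = 21.48 + 55.00 + 69.55 = 146.0 d
q = ΔH / Σ(L/K) = 11.40 / 146.0 = 0.07807 m/d (same in every zone)
Zone A: v = q/n = 0.07807/0.26 = 0.3003 m/d → t_A = 537/0.3003 = 1788 d
Zone B: v = q/n = 0.07807/0.04 = 1.952 m/d → t_B = 671/1.952 = 343.8 d
Zone C: v = q/n = 0.07807/0.32 = 0.2440 m/d → t_C = 475/0.2440 = 1947 d
Total t = 1788 + 343.8 + 1947 = 4079 d
   = 4079 / 365 = 11.2 yr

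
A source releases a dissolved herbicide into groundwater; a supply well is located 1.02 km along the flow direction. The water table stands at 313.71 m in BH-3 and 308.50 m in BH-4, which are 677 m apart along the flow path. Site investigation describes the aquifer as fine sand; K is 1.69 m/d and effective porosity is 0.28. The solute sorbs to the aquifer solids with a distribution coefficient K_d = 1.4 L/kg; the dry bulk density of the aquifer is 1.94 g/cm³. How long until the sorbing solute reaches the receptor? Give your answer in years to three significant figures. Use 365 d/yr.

644 years

Hydraulic gradient i = (313.71 − 308.50) / 677 = 5.21 / 677 = 0.007696
q = Ki = 1.69 × 0.007696 = 0.01301 m/d
Average linear velocity = 0.01301 / 0.28 = 0.04645 m/d
Retardation R = 1 + ρ_b·K_d/n = 1 + 1.94×1.4/0.28 = 10.70
Contaminant velocity v_c = v/R = 0.04645/10.70 = 0.004341 m/d
L = 1.02 km = 1020 m
t = L/v_c = 1020/0.004341 = 235000 d
   = 235000/365 = 644 yr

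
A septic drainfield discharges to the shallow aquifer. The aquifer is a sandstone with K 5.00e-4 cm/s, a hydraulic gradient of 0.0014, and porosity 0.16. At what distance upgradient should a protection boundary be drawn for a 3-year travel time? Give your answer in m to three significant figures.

4.14 m

K = 5.00e-4 cm/s × 864 = 0.4320 m/d
q = Ki = 0.4320 × 0.0014 = 6.048e-4 m/d
v_s = q/n_e = 6.048e-4/0.16 = 0.003780 m/d
T = 3 yr × 365 = 1095 d
L = v × T = 0.003780 × 1095 = 4.139 m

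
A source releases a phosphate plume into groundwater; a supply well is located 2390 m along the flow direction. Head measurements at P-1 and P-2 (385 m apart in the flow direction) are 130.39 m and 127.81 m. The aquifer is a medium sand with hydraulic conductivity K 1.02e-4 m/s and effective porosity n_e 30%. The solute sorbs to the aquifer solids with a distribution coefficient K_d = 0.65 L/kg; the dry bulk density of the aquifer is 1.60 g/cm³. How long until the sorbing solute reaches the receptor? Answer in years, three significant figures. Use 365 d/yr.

149 years

Hydraulic gradient i = (130.39 − 127.81) / 385 = 2.58 / 385 = 0.006701
K = 1.02e-4 m/s × 86400 s/d = 8.813 m/d
Specific discharge q = 8.813 × 0.006701 = 0.05906 m/d
v_s = q/n_e = 0.05906/0.30 = 0.1969 m/d
Retardation R = 1 + ρ_b·K_d/n = 1 + 1.60×0.65/0.30 = 4.467
Contaminant velocity v_c = v/R = 0.1969/4.467 = 0.04407 m/d
t = L/v_c = 2390/0.04407 = 54230 d
   = 54230/365 = 149 yr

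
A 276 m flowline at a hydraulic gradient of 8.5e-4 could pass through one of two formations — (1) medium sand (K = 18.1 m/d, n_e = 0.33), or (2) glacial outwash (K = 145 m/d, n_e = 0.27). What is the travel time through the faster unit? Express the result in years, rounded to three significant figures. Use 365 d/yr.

1.66 years

Unit 1 (medium sand): v = 18.1×8.5e-4/0.33 = 0.04662 m/d, t = 276/0.04662 = 5920 d
Unit 2 (glacial outwash): v = 145×8.5e-4/0.27 = 0.4565 m/d, t = 276/0.4565 = 604.6 d
Faster: 604.6 d / 365 = 1.66 yr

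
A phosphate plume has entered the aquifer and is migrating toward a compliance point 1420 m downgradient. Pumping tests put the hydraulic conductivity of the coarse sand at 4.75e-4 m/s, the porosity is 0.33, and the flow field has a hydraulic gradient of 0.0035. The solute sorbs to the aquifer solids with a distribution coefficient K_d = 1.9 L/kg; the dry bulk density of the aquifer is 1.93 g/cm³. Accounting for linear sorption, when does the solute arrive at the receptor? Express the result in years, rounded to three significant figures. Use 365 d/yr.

K = 4.75e-4 m/s × 86400 s/d = 41.04 m/d
Specific discharge q = 41.04 × 0.0035 = 0.1436 m/d
v = Ki/n = 41.04·0.0035/0.33 = 0.4353 m/d
Retardation R = 1 + ρ_b·K_d/n = 1 + 1.93×1.9/0.33 = 12.11
Contaminant velocity v_c = v/R = 0.4353/12.11 = 0.03594 m/d
t = L/v_c = 1420/0.03594 = 39510 d
   = 39510/365 = 108 yr

108 years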